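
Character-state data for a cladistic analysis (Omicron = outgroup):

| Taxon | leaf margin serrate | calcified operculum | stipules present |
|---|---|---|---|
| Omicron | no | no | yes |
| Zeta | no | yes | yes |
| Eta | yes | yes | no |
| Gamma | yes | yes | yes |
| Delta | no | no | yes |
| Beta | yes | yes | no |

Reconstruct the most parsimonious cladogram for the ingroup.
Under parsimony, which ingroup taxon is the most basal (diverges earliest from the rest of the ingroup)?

Character polarity is set by the outgroup: the derived state is whichever differs from the outgroup's state, so for stipules present the derived state is 'no', and for the remaining characters it is 'yes'.
Only Beta, Eta, and Gamma show the derived state 'yes' for leaf margin serrate, supporting them as a clade.
Only Beta, Eta, Gamma, and Zeta show the derived state 'yes' for calcified operculum, supporting them as a clade.
stipules present: derived state 'no' in Beta and Eta only — synapomorphy for {Beta, Eta}.
Most parsimonious ingroup topology: ((Zeta,((Eta,Beta),Gamma)),Delta).
Delta is sister to the clade containing all other ingroup taxa, so it is the earliest-diverging (most basal) ingroup lineage.

Delta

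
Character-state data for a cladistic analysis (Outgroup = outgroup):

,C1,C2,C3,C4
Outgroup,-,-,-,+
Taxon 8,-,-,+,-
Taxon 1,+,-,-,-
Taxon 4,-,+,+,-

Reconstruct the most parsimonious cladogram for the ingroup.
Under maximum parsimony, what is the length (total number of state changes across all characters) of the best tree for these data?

Character polarity is set by the outgroup: the derived state is whichever differs from the outgroup's state, so for C4 the derived state is '-', and for the remaining characters it is '+'.
C1: derived state '+' in Taxon 1 only — an autapomorphy, so it tells us nothing about relationships among taxa.
C2: derived state '+' in Taxon 4 only — an autapomorphy, so it tells us nothing about relationships among taxa.
C3 (derived state '+') is shared by Taxon 4 and Taxon 8 — a synapomorphy uniting that clade.
All ingroup taxa share the derived state '-' for C4; it defines the ingroup but does not resolve relationships within it.
Most parsimonious ingroup topology: ((Taxon 8,Taxon 4),Taxon 1).
Changes per character on this tree: C1: 1; C2: 1; C3: 1; C4: 1.
Total = 4.

4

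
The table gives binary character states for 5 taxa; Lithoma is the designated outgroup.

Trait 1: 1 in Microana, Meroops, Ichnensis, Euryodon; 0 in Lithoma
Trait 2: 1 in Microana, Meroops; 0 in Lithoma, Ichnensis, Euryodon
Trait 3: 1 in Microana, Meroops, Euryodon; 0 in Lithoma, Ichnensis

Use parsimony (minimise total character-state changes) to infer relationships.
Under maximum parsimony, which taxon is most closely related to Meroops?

Microana

The outgroup has state '0' for every character, so '1' is the derived state throughout.
All ingroup taxa share the derived state '1' for Trait 1; it defines the ingroup but does not resolve relationships within it.
Trait 2 (derived state '1') is shared by Meroops and Microana — a synapomorphy uniting that clade.
Trait 3 (derived state '1') is shared by Euryodon, Meroops, and Microana — a synapomorphy uniting that clade.
Most parsimonious ingroup topology: (((Microana,Meroops),Euryodon),Ichnensis).
Meroops and Microana form a cherry on this tree, so they are sister taxa.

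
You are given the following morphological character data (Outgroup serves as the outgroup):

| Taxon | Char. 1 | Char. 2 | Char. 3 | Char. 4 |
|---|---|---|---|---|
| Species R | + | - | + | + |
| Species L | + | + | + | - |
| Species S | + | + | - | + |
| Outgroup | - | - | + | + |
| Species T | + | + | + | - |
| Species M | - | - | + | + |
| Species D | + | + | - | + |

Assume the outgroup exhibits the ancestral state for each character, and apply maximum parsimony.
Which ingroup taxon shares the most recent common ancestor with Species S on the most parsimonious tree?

Species D

Character polarity is set by the outgroup: the derived state is whichever differs from the outgroup's state, so for Char. 3, Char. 4 the derived state is '-', and for the remaining characters it is '+'.
Char. 1: derived state '+' in Species D, Species L, Species R, Species S, and Species T only — synapomorphy for {Species D, Species L, Species R, Species S, Species T}.
Char. 2: derived state '+' in Species D, Species L, Species S, and Species T only — synapomorphy for {Species D, Species L, Species S, Species T}.
Char. 3: derived state '-' in Species D and Species S only — synapomorphy for {Species D, Species S}.
Char. 4 (derived state '-') is shared by Species L and Species T — a synapomorphy uniting that clade.
Most parsimonious ingroup topology: ((((Species S,Species D),(Species T,Species L)),Species R),Species M).
Species S and Species D form a cherry on this tree, so they are sister taxa.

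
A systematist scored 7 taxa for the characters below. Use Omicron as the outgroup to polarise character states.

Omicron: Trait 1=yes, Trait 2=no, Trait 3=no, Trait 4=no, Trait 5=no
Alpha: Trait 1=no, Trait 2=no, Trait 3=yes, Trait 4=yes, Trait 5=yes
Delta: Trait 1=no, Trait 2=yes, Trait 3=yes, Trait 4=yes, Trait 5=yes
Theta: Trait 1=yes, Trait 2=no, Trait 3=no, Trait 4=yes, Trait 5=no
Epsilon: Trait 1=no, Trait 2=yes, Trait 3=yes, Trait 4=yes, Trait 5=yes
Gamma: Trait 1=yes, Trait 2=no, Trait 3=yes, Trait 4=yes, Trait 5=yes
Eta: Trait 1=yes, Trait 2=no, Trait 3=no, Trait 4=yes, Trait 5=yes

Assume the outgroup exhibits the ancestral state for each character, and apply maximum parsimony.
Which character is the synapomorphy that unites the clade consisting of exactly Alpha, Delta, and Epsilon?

Trait 1

Character polarity is set by the outgroup: the derived state is whichever differs from the outgroup's state, so for Trait 1 the derived state is 'no', and for the remaining characters it is 'yes'.
Trait 1: derived state 'no' in Alpha, Delta, and Epsilon only — synapomorphy for {Alpha, Delta, Epsilon}.
Trait 2: derived state 'yes' in Delta and Epsilon only — synapomorphy for {Delta, Epsilon}.
Trait 3 (derived state 'yes') is shared by Alpha, Delta, Epsilon, and Gamma — a synapomorphy uniting that clade.
Trait 4 (derived state 'yes') is shared by all ingroup taxa — unites the whole ingroup.
Trait 5 (derived state 'yes') is shared by Alpha, Delta, Epsilon, Eta, and Gamma — a synapomorphy uniting that clade.
Most parsimonious ingroup topology: ((((Alpha,(Delta,Epsilon)),Gamma),Eta),Theta).
The clade {Alpha, Delta, Epsilon} is supported by Trait 1: its derived state 'no' occurs in exactly those taxa and in no other taxon (including the outgroup).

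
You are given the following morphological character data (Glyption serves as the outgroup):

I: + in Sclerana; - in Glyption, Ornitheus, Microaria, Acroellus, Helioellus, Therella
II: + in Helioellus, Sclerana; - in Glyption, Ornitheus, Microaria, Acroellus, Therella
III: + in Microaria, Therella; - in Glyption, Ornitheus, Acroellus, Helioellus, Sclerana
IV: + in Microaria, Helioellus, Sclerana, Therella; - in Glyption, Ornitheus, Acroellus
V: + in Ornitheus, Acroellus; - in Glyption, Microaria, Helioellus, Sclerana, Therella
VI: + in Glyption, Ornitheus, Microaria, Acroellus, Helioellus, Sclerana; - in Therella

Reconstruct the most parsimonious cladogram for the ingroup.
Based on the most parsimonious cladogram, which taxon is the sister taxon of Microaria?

Therella

Character polarity is set by the outgroup: the derived state is whichever differs from the outgroup's state, so for VI the derived state is '-', and for the remaining characters it is '+'.
I (derived state '+') is unique to Sclerana (autapomorphy; uninformative for grouping).
II (derived state '+') is shared by Helioellus and Sclerana — a synapomorphy uniting that clade.
III (derived state '+') is shared by Microaria and Therella — a synapomorphy uniting that clade.
IV (derived state '+') is shared by Helioellus, Microaria, Sclerana, and Therella — a synapomorphy uniting that clade.
V: derived state '+' in Acroellus and Ornitheus only — synapomorphy for {Acroellus, Ornitheus}.
VI (derived state '-') is unique to Therella (autapomorphy; uninformative for grouping).
Most parsimonious ingroup topology: ((Ornitheus,Acroellus),((Microaria,Therella),(Helioellus,Sclerana))).
Microaria and Therella form a cherry on this tree, so they are sister taxa.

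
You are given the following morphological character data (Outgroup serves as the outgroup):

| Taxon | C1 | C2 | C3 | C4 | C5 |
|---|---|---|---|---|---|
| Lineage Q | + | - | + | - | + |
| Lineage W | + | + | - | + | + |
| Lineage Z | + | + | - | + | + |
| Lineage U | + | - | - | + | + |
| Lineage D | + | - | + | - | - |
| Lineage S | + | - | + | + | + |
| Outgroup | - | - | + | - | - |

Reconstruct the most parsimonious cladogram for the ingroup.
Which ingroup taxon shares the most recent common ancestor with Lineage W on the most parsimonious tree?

Lineage Z

Character polarity is set by the outgroup: the derived state is whichever differs from the outgroup's state, so for C3 the derived state is '-', and for the remaining characters it is '+'.
C1 (derived state '+') is shared by all ingroup taxa — unites the whole ingroup.
C2: derived state '+' in Lineage W and Lineage Z only — synapomorphy for {Lineage W, Lineage Z}.
C3 (derived state '-') is shared by Lineage U, Lineage W, and Lineage Z — a synapomorphy uniting that clade.
Only Lineage S, Lineage U, Lineage W, and Lineage Z show the derived state '+' for C4, supporting them as a clade.
C5: derived state '+' in Lineage Q, Lineage S, Lineage U, Lineage W, and Lineage Z only — synapomorphy for {Lineage Q, Lineage S, Lineage U, Lineage W, Lineage Z}.
Most parsimonious ingroup topology: (Lineage D,(Lineage Q,(((Lineage W,Lineage Z),Lineage U),Lineage S))).
Lineage W and Lineage Z form a cherry on this tree, so they are sister taxa.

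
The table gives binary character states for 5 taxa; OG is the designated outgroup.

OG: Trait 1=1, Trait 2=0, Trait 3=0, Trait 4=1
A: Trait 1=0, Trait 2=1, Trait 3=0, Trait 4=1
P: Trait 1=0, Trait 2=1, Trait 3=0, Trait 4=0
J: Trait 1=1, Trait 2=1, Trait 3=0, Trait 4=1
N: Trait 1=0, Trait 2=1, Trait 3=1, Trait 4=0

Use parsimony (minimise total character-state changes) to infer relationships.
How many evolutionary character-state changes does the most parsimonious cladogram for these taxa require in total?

Character polarity is set by the outgroup: the derived state is whichever differs from the outgroup's state, so for Trait 1, Trait 4 the derived state is '0', and for the remaining characters it is '1'.
Trait 1 (derived state '0') is shared by A, N, and P — a synapomorphy uniting that clade.
Trait 2 (derived state '1') is shared by all ingroup taxa — unites the whole ingroup.
Trait 3 (derived state '1') is unique to N (autapomorphy; uninformative for grouping).
Trait 4: derived state '0' in N and P only — synapomorphy for {N, P}.
Most parsimonious ingroup topology: ((A,(P,N)),J).
Changes per character on this tree: Trait 1: 1; Trait 2: 1; Trait 3: 1; Trait 4: 1.
Total = 4.

4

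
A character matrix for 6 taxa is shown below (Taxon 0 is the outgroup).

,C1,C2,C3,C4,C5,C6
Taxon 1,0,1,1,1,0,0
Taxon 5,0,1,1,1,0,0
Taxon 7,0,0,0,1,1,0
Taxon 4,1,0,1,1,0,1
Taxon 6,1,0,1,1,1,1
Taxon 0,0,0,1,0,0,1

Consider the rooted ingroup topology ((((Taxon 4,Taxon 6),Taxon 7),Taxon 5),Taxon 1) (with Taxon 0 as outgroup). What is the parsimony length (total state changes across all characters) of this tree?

Map each character onto ((((Taxon 4,Taxon 6),Taxon 7),Taxon 5),Taxon 1) (rooted by Taxon 0) and count the minimum state changes it requires (Fitch parsimony):
C1: 1; C2: 2; C3: 1; C4: 1; C5: 2; C6: 2.
Total tree length = 9.

9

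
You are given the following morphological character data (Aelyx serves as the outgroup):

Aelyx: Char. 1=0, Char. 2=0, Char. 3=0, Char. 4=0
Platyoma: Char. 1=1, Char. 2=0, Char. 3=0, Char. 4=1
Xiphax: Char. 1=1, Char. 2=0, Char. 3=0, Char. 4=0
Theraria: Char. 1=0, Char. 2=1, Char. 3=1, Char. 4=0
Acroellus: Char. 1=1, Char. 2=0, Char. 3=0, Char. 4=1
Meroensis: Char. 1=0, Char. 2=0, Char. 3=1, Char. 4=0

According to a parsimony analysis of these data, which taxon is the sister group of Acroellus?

The outgroup has state '0' for every character, so '1' is the derived state throughout.
Only Acroellus, Platyoma, and Xiphax show the derived state '1' for Char. 1, supporting them as a clade.
Char. 2: derived state '1' in Theraria only — an autapomorphy, so it tells us nothing about relationships among taxa.
Char. 3 (derived state '1') is shared by Meroensis and Theraria — a synapomorphy uniting that clade.
Char. 4 (derived state '1') is shared by Acroellus and Platyoma — a synapomorphy uniting that clade.
Most parsimonious ingroup topology: (((Platyoma,Acroellus),Xiphax),(Theraria,Meroensis)).
Acroellus and Platyoma form a cherry on this tree, so they are sister taxa.

Platyoma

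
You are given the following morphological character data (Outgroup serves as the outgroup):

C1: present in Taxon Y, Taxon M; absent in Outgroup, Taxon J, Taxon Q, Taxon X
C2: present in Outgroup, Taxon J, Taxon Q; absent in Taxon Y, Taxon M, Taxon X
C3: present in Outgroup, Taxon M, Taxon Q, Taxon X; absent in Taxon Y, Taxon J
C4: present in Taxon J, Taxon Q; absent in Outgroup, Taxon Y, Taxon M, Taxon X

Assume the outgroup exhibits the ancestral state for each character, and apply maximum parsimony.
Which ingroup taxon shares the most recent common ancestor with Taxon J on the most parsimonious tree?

Character polarity is set by the outgroup: the derived state is whichever differs from the outgroup's state, so for C2, C3 the derived state is 'absent', and for the remaining characters it is 'present'.
C1: derived state 'present' in Taxon M and Taxon Y only — synapomorphy for {Taxon M, Taxon Y}.
C2: derived state 'absent' in Taxon M, Taxon X, and Taxon Y only — synapomorphy for {Taxon M, Taxon X, Taxon Y}.
C3 groups Taxon J and Taxon Y, which is incompatible with the clades supported by the remaining characters; treating it as convergent (homoplasy) costs fewer steps than any alternative tree.
Only Taxon J and Taxon Q show the derived state 'present' for C4, supporting them as a clade.
Most parsimonious ingroup topology: (((Taxon Y,Taxon M),Taxon X),(Taxon J,Taxon Q)).
Taxon J and Taxon Q form a cherry on this tree, so they are sister taxa.

Taxon Q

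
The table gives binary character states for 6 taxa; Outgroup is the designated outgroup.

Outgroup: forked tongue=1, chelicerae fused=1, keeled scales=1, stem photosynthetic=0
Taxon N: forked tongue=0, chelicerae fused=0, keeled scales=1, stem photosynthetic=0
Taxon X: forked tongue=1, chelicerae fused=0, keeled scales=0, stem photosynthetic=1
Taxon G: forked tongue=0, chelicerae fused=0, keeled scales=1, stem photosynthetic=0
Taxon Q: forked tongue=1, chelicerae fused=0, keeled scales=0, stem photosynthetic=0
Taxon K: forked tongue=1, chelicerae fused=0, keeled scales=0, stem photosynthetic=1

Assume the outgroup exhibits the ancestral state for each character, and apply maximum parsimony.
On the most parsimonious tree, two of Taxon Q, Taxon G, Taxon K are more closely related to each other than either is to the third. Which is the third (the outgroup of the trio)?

Taxon G

Character polarity is set by the outgroup: the derived state is whichever differs from the outgroup's state, so for forked tongue, chelicerae fused, keeled scales the derived state is '0', and for the remaining characters it is '1'.
forked tongue (derived state '0') is shared by Taxon G and Taxon N — a synapomorphy uniting that clade.
chelicerae fused (derived state '0') is shared by all ingroup taxa — unites the whole ingroup.
keeled scales (derived state '0') is shared by Taxon K, Taxon Q, and Taxon X — a synapomorphy uniting that clade.
stem photosynthetic (derived state '1') is shared by Taxon K and Taxon X — a synapomorphy uniting that clade.
Most parsimonious ingroup topology: ((Taxon N,Taxon G),((Taxon X,Taxon K),Taxon Q)).
Taxon Q and Taxon K share a more recent common ancestor with each other than either does with Taxon G, so Taxon G is the least closely related of the three.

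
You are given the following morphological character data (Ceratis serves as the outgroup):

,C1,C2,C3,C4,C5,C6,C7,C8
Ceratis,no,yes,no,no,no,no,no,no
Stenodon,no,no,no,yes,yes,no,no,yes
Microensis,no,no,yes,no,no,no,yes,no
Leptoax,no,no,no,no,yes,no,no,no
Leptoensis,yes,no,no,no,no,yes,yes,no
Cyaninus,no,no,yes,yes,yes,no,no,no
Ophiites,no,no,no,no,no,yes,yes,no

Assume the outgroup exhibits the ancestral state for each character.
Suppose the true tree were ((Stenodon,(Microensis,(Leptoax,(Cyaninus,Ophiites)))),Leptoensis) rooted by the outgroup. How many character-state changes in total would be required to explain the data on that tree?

15

Map each character onto ((Stenodon,(Microensis,(Leptoax,(Cyaninus,Ophiites)))),Leptoensis) (rooted by Ceratis) and count the minimum state changes it requires (Fitch parsimony):
C1: 1; C2: 1; C3: 2; C4: 2; C5: 3; C6: 2; C7: 3; C8: 1.
Total tree length = 15.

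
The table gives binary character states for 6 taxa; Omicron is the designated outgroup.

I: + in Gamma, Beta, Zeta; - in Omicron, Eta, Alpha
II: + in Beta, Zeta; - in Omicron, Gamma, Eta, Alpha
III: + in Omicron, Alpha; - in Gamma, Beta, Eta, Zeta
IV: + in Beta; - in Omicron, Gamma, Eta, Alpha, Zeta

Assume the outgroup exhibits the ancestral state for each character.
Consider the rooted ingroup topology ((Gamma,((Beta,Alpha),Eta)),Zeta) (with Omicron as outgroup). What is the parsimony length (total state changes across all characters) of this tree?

Map each character onto ((Gamma,((Beta,Alpha),Eta)),Zeta) (rooted by Omicron) and count the minimum state changes it requires (Fitch parsimony):
I: 3; II: 2; III: 2; IV: 1.
Total tree length = 8.

8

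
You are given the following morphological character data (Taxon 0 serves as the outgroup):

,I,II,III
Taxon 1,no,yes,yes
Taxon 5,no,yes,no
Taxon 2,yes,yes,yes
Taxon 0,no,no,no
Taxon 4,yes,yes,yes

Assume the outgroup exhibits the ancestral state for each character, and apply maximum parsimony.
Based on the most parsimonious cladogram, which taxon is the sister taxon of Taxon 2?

The outgroup has state 'no' for every character, so 'yes' is the derived state throughout.
I (derived state 'yes') is shared by Taxon 2 and Taxon 4 — a synapomorphy uniting that clade.
All ingroup taxa share the derived state 'yes' for II; it defines the ingroup but does not resolve relationships within it.
III (derived state 'yes') is shared by Taxon 1, Taxon 2, and Taxon 4 — a synapomorphy uniting that clade.
Most parsimonious ingroup topology: (Taxon 5,((Taxon 2,Taxon 4),Taxon 1)).
Taxon 2 and Taxon 4 form a cherry on this tree, so they are sister taxa.

Taxon 4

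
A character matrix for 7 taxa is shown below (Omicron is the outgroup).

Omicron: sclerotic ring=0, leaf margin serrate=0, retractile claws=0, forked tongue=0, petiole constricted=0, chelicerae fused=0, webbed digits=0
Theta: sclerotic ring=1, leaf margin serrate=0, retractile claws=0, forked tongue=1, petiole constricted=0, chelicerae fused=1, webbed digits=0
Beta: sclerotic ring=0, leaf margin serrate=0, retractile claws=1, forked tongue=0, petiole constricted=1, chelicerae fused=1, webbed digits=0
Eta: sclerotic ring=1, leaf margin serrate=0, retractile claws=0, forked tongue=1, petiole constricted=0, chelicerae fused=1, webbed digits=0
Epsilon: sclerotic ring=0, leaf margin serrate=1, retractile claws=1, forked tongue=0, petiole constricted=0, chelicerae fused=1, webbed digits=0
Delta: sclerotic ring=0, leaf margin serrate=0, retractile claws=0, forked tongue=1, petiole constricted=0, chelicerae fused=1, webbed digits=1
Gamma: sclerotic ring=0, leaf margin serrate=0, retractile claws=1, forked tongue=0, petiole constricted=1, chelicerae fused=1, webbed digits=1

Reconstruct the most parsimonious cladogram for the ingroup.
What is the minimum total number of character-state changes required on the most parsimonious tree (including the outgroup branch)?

8

The outgroup has state '0' for every character, so '1' is the derived state throughout.
sclerotic ring (derived state '1') is shared by Eta and Theta — a synapomorphy uniting that clade.
leaf margin serrate (derived state '1') is unique to Epsilon (autapomorphy; uninformative for grouping).
Only Beta, Epsilon, and Gamma show the derived state '1' for retractile claws, supporting them as a clade.
forked tongue: derived state '1' in Delta, Eta, and Theta only — synapomorphy for {Delta, Eta, Theta}.
petiole constricted: derived state '1' in Beta and Gamma only — synapomorphy for {Beta, Gamma}.
All ingroup taxa share the derived state '1' for chelicerae fused; it defines the ingroup but does not resolve relationships within it.
webbed digits (state '1') occurs in Delta and Gamma but conflicts with the nesting implied by the other characters — most parsimoniously interpreted as homoplasy.
Most parsimonious ingroup topology: (((Theta,Eta),Delta),((Beta,Gamma),Epsilon)).
Changes per character on this tree: sclerotic ring: 1; leaf margin serrate: 1; retractile claws: 1; forked tongue: 1; petiole constricted: 1; chelicerae fused: 1; webbed digits: 2.
Total = 8.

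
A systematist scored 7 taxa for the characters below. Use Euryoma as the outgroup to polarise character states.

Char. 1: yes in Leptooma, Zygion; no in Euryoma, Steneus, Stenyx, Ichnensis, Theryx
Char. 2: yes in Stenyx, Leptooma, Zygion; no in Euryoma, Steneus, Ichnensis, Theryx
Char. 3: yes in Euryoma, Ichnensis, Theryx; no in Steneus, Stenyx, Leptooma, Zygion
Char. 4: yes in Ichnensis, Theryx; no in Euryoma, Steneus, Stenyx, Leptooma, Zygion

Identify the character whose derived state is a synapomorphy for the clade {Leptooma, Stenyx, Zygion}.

Character polarity is set by the outgroup: the derived state is whichever differs from the outgroup's state, so for Char. 3 the derived state is 'no', and for the remaining characters it is 'yes'.
Char. 1 (derived state 'yes') is shared by Leptooma and Zygion — a synapomorphy uniting that clade.
Char. 2: derived state 'yes' in Leptooma, Stenyx, and Zygion only — synapomorphy for {Leptooma, Stenyx, Zygion}.
Char. 3 (derived state 'no') is shared by Leptooma, Steneus, Stenyx, and Zygion — a synapomorphy uniting that clade.
Char. 4: derived state 'yes' in Ichnensis and Theryx only — synapomorphy for {Ichnensis, Theryx}.
Most parsimonious ingroup topology: ((Steneus,(Stenyx,(Leptooma,Zygion))),(Ichnensis,Theryx)).
The clade {Leptooma, Stenyx, Zygion} is supported by Char. 2: its derived state 'yes' occurs in exactly those taxa and in no other taxon (including the outgroup).

Char. 2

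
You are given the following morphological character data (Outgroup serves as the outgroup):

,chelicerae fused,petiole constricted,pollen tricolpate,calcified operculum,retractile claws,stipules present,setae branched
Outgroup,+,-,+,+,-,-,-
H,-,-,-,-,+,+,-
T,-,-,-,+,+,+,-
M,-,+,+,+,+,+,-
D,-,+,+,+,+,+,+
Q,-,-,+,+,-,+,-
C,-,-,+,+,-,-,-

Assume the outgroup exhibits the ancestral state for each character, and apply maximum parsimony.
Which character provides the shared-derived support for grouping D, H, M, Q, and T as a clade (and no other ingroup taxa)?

stipules present

Character polarity is set by the outgroup: the derived state is whichever differs from the outgroup's state, so for chelicerae fused, pollen tricolpate, calcified operculum the derived state is '-', and for the remaining characters it is '+'.
All ingroup taxa share the derived state '-' for chelicerae fused; it defines the ingroup but does not resolve relationships within it.
Only D and M show the derived state '+' for petiole constricted, supporting them as a clade.
pollen tricolpate (derived state '-') is shared by H and T — a synapomorphy uniting that clade.
calcified operculum: derived state '-' in H only — an autapomorphy, so it tells us nothing about relationships among taxa.
retractile claws (derived state '+') is shared by D, H, M, and T — a synapomorphy uniting that clade.
stipules present (derived state '+') is shared by D, H, M, Q, and T — a synapomorphy uniting that clade.
setae branched: derived state '+' in D only — an autapomorphy, so it tells us nothing about relationships among taxa.
Most parsimonious ingroup topology: ((((H,T),(M,D)),Q),C).
The clade {D, H, M, Q, T} is supported by stipules present: its derived state '+' occurs in exactly those taxa and in no other taxon (including the outgroup).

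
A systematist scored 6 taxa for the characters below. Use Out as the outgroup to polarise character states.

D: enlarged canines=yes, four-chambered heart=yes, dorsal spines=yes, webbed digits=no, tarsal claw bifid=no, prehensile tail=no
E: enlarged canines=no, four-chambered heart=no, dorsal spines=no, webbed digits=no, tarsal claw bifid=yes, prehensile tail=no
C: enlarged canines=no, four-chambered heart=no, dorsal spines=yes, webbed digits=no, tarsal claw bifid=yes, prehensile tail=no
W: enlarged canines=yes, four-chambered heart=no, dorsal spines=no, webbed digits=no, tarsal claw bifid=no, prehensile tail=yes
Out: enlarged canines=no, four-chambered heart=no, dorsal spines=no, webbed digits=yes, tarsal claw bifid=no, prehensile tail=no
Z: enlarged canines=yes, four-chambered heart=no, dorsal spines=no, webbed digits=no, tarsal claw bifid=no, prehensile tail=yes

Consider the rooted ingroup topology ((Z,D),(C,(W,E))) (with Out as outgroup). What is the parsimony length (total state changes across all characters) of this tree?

Map each character onto ((Z,D),(C,(W,E))) (rooted by Out) and count the minimum state changes it requires (Fitch parsimony):
enlarged canines: 2; four-chambered heart: 1; dorsal spines: 2; webbed digits: 1; tarsal claw bifid: 2; prehensile tail: 2.
Total tree length = 10.

10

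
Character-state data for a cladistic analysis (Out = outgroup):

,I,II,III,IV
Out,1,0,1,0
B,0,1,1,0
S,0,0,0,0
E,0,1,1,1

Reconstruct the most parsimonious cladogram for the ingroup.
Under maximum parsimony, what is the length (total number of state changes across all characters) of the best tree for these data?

4

Character polarity is set by the outgroup: the derived state is whichever differs from the outgroup's state, so for I, III the derived state is '0', and for the remaining characters it is '1'.
All ingroup taxa share the derived state '0' for I; it defines the ingroup but does not resolve relationships within it.
II: derived state '1' in B and E only — synapomorphy for {B, E}.
III: derived state '0' in S only — an autapomorphy, so it tells us nothing about relationships among taxa.
IV (derived state '1') is unique to E (autapomorphy; uninformative for grouping).
Most parsimonious ingroup topology: ((B,E),S).
Changes per character on this tree: I: 1; II: 1; III: 1; IV: 1.
Total = 4.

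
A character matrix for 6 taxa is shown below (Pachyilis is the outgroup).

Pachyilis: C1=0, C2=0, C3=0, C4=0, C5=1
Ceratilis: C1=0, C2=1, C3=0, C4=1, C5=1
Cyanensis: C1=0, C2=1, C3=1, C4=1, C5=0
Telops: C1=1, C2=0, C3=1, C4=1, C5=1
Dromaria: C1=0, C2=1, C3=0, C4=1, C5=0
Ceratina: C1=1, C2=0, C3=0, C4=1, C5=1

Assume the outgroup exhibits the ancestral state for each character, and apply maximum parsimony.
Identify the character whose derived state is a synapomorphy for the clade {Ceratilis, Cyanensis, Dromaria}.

C2

Character polarity is set by the outgroup: the derived state is whichever differs from the outgroup's state, so for C5 the derived state is '0', and for the remaining characters it is '1'.
Only Ceratina and Telops show the derived state '1' for C1, supporting them as a clade.
C2: derived state '1' in Ceratilis, Cyanensis, and Dromaria only — synapomorphy for {Ceratilis, Cyanensis, Dromaria}.
C3 (state '1') occurs in Cyanensis and Telops but conflicts with the nesting implied by the other characters — most parsimoniously interpreted as homoplasy.
All ingroup taxa share the derived state '1' for C4; it defines the ingroup but does not resolve relationships within it.
Only Cyanensis and Dromaria show the derived state '0' for C5, supporting them as a clade.
Most parsimonious ingroup topology: ((Ceratilis,(Cyanensis,Dromaria)),(Telops,Ceratina)).
The clade {Ceratilis, Cyanensis, Dromaria} is supported by C2: its derived state '1' occurs in exactly those taxa and in no other taxon (including the outgroup).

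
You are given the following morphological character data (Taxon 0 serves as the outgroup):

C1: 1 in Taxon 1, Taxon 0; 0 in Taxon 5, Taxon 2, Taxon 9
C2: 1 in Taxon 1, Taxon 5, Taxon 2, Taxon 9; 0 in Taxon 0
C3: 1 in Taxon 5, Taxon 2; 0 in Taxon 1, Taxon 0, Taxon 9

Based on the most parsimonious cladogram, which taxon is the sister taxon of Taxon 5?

Taxon 2

Character polarity is set by the outgroup: the derived state is whichever differs from the outgroup's state, so for C1 the derived state is '0', and for the remaining characters it is '1'.
Only Taxon 2, Taxon 5, and Taxon 9 show the derived state '0' for C1, supporting them as a clade.
C2 (derived state '1') is shared by all ingroup taxa — unites the whole ingroup.
Only Taxon 2 and Taxon 5 show the derived state '1' for C3, supporting them as a clade.
Most parsimonious ingroup topology: ((Taxon 9,(Taxon 5,Taxon 2)),Taxon 1).
Taxon 5 and Taxon 2 form a cherry on this tree, so they are sister taxa.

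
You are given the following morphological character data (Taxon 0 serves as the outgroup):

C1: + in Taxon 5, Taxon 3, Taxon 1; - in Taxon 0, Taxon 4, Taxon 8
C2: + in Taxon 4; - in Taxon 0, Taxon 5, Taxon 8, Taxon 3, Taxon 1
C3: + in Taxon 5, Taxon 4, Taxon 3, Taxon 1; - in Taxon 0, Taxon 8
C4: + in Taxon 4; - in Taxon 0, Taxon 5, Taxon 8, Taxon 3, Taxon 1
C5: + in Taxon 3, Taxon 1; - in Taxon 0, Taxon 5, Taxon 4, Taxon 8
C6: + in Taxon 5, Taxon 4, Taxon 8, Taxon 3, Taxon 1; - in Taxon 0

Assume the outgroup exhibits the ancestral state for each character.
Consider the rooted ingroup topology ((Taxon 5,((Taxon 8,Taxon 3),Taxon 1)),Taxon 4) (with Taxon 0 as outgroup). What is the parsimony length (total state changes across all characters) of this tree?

Map each character onto ((Taxon 5,((Taxon 8,Taxon 3),Taxon 1)),Taxon 4) (rooted by Taxon 0) and count the minimum state changes it requires (Fitch parsimony):
C1: 2; C2: 1; C3: 2; C4: 1; C5: 2; C6: 1.
Total tree length = 9.

9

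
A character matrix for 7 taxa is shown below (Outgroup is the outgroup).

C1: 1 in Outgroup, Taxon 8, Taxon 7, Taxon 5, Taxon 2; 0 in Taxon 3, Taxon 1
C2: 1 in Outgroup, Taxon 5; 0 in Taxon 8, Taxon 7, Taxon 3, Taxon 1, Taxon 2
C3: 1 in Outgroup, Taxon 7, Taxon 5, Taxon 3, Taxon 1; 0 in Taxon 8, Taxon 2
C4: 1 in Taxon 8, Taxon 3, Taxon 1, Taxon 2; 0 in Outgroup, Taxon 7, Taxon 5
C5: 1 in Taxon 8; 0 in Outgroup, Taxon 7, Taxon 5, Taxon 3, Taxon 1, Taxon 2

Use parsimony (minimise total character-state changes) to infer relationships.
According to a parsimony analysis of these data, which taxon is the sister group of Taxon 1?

Taxon 3

Character polarity is set by the outgroup: the derived state is whichever differs from the outgroup's state, so for C1, C2, C3 the derived state is '0', and for the remaining characters it is '1'.
C1: derived state '0' in Taxon 1 and Taxon 3 only — synapomorphy for {Taxon 1, Taxon 3}.
Only Taxon 1, Taxon 2, Taxon 3, Taxon 7, and Taxon 8 show the derived state '0' for C2, supporting them as a clade.
C3: derived state '0' in Taxon 2 and Taxon 8 only — synapomorphy for {Taxon 2, Taxon 8}.
C4 (derived state '1') is shared by Taxon 1, Taxon 2, Taxon 3, and Taxon 8 — a synapomorphy uniting that clade.
C5 (derived state '1') is unique to Taxon 8 (autapomorphy; uninformative for grouping).
Most parsimonious ingroup topology: ((((Taxon 8,Taxon 2),(Taxon 3,Taxon 1)),Taxon 7),Taxon 5).
Taxon 1 and Taxon 3 form a cherry on this tree, so they are sister taxa.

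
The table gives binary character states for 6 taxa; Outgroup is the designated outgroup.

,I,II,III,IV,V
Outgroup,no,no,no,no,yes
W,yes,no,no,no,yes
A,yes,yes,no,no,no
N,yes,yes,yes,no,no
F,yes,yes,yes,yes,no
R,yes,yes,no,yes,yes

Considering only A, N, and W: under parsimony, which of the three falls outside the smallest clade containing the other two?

Character polarity is set by the outgroup: the derived state is whichever differs from the outgroup's state, so for V the derived state is 'no', and for the remaining characters it is 'yes'.
I (derived state 'yes') is shared by all ingroup taxa — unites the whole ingroup.
II: derived state 'yes' in A, F, N, and R only — synapomorphy for {A, F, N, R}.
III (derived state 'yes') is shared by F and N — a synapomorphy uniting that clade.
IV groups F and R, which is incompatible with the clades supported by the remaining characters; treating it as convergent (homoplasy) costs fewer steps than any alternative tree.
V: derived state 'no' in A, F, and N only — synapomorphy for {A, F, N}.
Most parsimonious ingroup topology: (W,((A,(N,F)),R)).
N and A share a more recent common ancestor with each other than either does with W, so W is the least closely related of the three.

W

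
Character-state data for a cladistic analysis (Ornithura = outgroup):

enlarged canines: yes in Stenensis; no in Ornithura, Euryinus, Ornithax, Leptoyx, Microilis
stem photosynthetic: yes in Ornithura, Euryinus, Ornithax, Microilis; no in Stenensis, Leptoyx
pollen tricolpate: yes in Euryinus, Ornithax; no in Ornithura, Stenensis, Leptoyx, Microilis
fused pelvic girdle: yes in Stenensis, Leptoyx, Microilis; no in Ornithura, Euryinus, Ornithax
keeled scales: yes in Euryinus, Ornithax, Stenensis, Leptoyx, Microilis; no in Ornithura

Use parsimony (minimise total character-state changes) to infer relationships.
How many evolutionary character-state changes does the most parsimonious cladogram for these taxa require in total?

5

Character polarity is set by the outgroup: the derived state is whichever differs from the outgroup's state, so for stem photosynthetic the derived state is 'no', and for the remaining characters it is 'yes'.
enlarged canines (derived state 'yes') is unique to Stenensis (autapomorphy; uninformative for grouping).
stem photosynthetic: derived state 'no' in Leptoyx and Stenensis only — synapomorphy for {Leptoyx, Stenensis}.
pollen tricolpate (derived state 'yes') is shared by Euryinus and Ornithax — a synapomorphy uniting that clade.
fused pelvic girdle: derived state 'yes' in Leptoyx, Microilis, and Stenensis only — synapomorphy for {Leptoyx, Microilis, Stenensis}.
All ingroup taxa share the derived state 'yes' for keeled scales; it defines the ingroup but does not resolve relationships within it.
Most parsimonious ingroup topology: ((Euryinus,Ornithax),((Leptoyx,Stenensis),Microilis)).
Changes per character on this tree: enlarged canines: 1; stem photosynthetic: 1; pollen tricolpate: 1; fused pelvic girdle: 1; keeled scales: 1.
Total = 5.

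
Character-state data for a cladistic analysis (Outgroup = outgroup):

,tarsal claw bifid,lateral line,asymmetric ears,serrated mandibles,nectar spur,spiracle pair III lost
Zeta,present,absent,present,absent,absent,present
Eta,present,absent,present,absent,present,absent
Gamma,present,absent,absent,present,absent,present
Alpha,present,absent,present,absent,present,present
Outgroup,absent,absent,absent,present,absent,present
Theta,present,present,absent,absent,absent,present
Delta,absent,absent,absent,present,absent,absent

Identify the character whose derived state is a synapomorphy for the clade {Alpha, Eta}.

Character polarity is set by the outgroup: the derived state is whichever differs from the outgroup's state, so for serrated mandibles, spiracle pair III lost the derived state is 'absent', and for the remaining characters it is 'present'.
tarsal claw bifid: derived state 'present' in Alpha, Eta, Gamma, Theta, and Zeta only — synapomorphy for {Alpha, Eta, Gamma, Theta, Zeta}.
lateral line (derived state 'present') is unique to Theta (autapomorphy; uninformative for grouping).
Only Alpha, Eta, and Zeta show the derived state 'present' for asymmetric ears, supporting them as a clade.
serrated mandibles: derived state 'absent' in Alpha, Eta, Theta, and Zeta only — synapomorphy for {Alpha, Eta, Theta, Zeta}.
Only Alpha and Eta show the derived state 'present' for nectar spur, supporting them as a clade.
spiracle pair III lost (state 'absent') occurs in Delta and Eta but conflicts with the nesting implied by the other characters — most parsimoniously interpreted as homoplasy.
Most parsimonious ingroup topology: (((((Alpha,Eta),Zeta),Theta),Gamma),Delta).
The clade {Alpha, Eta} is supported by nectar spur: its derived state 'present' occurs in exactly those taxa and in no other taxon (including the outgroup).

nectar spur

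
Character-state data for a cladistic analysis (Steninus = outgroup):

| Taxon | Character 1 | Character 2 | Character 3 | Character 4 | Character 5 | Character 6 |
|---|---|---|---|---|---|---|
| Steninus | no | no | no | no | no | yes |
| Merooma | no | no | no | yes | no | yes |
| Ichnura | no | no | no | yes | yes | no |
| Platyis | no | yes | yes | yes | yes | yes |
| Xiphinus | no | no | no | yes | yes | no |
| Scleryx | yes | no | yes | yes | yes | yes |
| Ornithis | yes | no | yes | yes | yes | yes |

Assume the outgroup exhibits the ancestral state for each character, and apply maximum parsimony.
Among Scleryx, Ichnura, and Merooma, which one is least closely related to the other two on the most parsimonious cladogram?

Character polarity is set by the outgroup: the derived state is whichever differs from the outgroup's state, so for Character 6 the derived state is 'no', and for the remaining characters it is 'yes'.
Only Ornithis and Scleryx show the derived state 'yes' for Character 1, supporting them as a clade.
Character 2 (derived state 'yes') is unique to Platyis (autapomorphy; uninformative for grouping).
Character 3: derived state 'yes' in Ornithis, Platyis, and Scleryx only — synapomorphy for {Ornithis, Platyis, Scleryx}.
Character 4 (derived state 'yes') is shared by all ingroup taxa — unites the whole ingroup.
Character 5: derived state 'yes' in Ichnura, Ornithis, Platyis, Scleryx, and Xiphinus only — synapomorphy for {Ichnura, Ornithis, Platyis, Scleryx, Xiphinus}.
Character 6 (derived state 'no') is shared by Ichnura and Xiphinus — a synapomorphy uniting that clade.
Most parsimonious ingroup topology: (Merooma,((Ichnura,Xiphinus),(Platyis,(Scleryx,Ornithis)))).
Ichnura and Scleryx share a more recent common ancestor with each other than either does with Merooma, so Merooma is the least closely related of the three.

Merooma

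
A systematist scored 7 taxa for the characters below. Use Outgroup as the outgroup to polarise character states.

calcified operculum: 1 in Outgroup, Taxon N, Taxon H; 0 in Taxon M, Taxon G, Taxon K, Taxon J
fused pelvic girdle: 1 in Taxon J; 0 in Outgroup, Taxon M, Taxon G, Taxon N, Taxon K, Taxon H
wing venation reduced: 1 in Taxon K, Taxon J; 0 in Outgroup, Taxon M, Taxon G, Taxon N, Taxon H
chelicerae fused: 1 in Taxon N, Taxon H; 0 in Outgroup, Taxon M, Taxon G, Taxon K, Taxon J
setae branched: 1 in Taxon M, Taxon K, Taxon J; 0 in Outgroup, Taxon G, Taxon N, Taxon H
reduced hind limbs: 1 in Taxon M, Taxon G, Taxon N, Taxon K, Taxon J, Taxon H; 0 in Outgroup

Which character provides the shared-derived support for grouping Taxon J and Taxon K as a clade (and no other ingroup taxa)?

wing venation reduced

Character polarity is set by the outgroup: the derived state is whichever differs from the outgroup's state, so for calcified operculum the derived state is '0', and for the remaining characters it is '1'.
Only Taxon G, Taxon J, Taxon K, and Taxon M show the derived state '0' for calcified operculum, supporting them as a clade.
fused pelvic girdle (derived state '1') is unique to Taxon J (autapomorphy; uninformative for grouping).
wing venation reduced: derived state '1' in Taxon J and Taxon K only — synapomorphy for {Taxon J, Taxon K}.
chelicerae fused (derived state '1') is shared by Taxon H and Taxon N — a synapomorphy uniting that clade.
setae branched: derived state '1' in Taxon J, Taxon K, and Taxon M only — synapomorphy for {Taxon J, Taxon K, Taxon M}.
reduced hind limbs (derived state '1') is shared by all ingroup taxa — unites the whole ingroup.
Most parsimonious ingroup topology: (((Taxon M,(Taxon K,Taxon J)),Taxon G),(Taxon N,Taxon H)).
The clade {Taxon J, Taxon K} is supported by wing venation reduced: its derived state '1' occurs in exactly those taxa and in no other taxon (including the outgroup).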